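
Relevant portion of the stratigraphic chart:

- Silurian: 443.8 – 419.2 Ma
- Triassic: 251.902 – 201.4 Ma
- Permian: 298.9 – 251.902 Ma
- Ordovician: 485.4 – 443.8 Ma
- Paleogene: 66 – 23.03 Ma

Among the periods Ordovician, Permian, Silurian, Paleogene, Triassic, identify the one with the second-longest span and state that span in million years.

Permian, 46.998 million years

Durations: Ordovician 41.6; Permian 46.998; Silurian 24.6; Paleogene 42.97; Triassic 50.502 Myr.
Sorted longest-first: Triassic (50.502), Permian (46.998), Paleogene (42.97), Ordovician (41.6), Silurian (24.6).
The second longest is Permian at 46.998 Myr.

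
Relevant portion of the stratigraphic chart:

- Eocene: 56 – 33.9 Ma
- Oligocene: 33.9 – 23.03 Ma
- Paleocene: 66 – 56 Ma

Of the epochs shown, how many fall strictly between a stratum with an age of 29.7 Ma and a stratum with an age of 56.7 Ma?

1

The older date is 56.7 Ma and the younger is 29.7 Ma.
Epochs with start < 56.7 and end > 29.7 Ma: Eocene (56–33.9).
That is 1 complete epoch.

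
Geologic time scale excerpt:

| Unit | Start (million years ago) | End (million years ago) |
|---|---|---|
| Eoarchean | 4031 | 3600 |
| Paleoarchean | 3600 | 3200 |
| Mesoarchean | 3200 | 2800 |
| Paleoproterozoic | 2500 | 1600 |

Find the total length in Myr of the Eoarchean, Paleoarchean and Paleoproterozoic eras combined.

Duration is start − end for each: (4031 − 3600) + (3600 − 3200) + (2500 − 1600).
That is 431 + 400 + 900, which totals 1731 million years.

1731 million years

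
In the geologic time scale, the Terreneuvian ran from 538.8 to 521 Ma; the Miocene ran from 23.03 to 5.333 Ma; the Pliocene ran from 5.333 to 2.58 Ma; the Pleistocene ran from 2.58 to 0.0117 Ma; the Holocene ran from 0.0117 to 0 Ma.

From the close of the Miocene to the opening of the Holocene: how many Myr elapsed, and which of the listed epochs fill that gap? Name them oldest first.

End of Miocene = 5.333 Ma; start of Holocene = 0.0117 Ma.
Gap = 5.333 − 0.0117 = 5.3213 Myr.
Epochs wholly inside 5.333–0.0117 Ma: Pliocene (5.333–2.58), Pleistocene (2.58–0.0117).

5.3213 million years; Pliocene, Pleistocene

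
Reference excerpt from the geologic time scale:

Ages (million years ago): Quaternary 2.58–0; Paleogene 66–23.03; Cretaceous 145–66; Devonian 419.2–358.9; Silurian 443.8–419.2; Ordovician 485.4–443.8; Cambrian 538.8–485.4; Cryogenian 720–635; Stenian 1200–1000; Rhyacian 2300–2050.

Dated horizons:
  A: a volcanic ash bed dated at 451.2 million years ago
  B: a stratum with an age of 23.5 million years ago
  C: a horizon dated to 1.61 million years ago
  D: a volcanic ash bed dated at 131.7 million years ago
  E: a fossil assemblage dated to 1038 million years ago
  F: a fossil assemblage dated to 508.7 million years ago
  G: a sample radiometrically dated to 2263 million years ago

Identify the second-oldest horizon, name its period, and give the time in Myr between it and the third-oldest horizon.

Larger Ma means older, so oldest first: G 2263 > E 1038 > F 508.7 > A 451.2 > D 131.7 > B 23.5 > C 1.61.
Counting 2 along gives E (1038 Ma); the excerpt puts that inside the Stenian, 1200–1000 Ma.
Next in line is F (508.7 Ma), and 1038 − 508.7 = 529.3 Myr.

E, in the Stenian; 529.3 million years to F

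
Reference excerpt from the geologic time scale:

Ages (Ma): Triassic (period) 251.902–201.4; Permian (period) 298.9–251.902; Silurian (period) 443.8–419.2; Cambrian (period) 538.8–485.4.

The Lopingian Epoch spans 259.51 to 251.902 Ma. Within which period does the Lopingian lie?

The Lopingian (259.51–251.902 Ma) lies entirely within 298.9–251.902 Ma, the Permian Period.

Permian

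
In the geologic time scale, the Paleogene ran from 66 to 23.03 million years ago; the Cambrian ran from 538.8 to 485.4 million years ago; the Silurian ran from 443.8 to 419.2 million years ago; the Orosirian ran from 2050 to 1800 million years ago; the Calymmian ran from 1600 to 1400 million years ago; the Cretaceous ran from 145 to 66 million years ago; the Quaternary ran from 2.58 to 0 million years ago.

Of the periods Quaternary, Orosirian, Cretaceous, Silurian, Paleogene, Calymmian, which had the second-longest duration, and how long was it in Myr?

Calymmian, 200 million years

Durations: Quaternary 2.58; Orosirian 250; Cretaceous 79; Silurian 24.6; Paleogene 42.97; Calymmian 200 Myr.
Sorted longest-first: Orosirian (250), Calymmian (200), Cretaceous (79), Paleogene (42.97), Silurian (24.6), Quaternary (2.58).
The second longest is Calymmian at 200 Myr.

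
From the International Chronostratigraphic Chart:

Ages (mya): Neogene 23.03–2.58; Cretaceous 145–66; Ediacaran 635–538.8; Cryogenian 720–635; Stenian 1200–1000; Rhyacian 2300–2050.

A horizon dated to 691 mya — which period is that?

Cryogenian

691 Ma lies between 720 and 635 Ma, so it falls in the Cryogenian.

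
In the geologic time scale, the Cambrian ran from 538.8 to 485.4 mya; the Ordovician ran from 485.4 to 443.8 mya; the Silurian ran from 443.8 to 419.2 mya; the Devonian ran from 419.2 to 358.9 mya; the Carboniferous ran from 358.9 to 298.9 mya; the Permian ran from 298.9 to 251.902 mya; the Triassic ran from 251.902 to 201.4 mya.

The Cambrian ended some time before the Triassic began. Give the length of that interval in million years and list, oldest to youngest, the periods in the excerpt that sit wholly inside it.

End of Cambrian = 485.4 Ma; start of Triassic = 251.902 Ma.
Gap = 485.4 − 251.902 = 233.498 Myr.
Periods wholly inside 485.4–251.902 Ma: Ordovician (485.4–443.8), Silurian (443.8–419.2), Devonian (419.2–358.9), Carboniferous (358.9–298.9), Permian (298.9–251.902).

233.498 million years; Ordovician, Silurian, Devonian, Carboniferous, Permian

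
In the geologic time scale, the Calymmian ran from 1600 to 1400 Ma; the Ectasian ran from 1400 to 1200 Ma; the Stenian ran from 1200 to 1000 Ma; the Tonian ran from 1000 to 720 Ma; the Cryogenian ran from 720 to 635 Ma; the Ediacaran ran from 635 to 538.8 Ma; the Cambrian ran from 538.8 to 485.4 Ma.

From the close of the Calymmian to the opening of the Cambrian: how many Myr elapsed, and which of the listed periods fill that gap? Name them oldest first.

861.2 million years; Ectasian, Stenian, Tonian, Cryogenian, Ediacaran

End of Calymmian = 1400 Ma; start of Cambrian = 538.8 Ma.
Gap = 1400 − 538.8 = 861.2 Myr.
Periods wholly inside 1400–538.8 Ma: Ectasian (1400–1200), Stenian (1200–1000), Tonian (1000–720), Cryogenian (720–635), Ediacaran (635–538.8).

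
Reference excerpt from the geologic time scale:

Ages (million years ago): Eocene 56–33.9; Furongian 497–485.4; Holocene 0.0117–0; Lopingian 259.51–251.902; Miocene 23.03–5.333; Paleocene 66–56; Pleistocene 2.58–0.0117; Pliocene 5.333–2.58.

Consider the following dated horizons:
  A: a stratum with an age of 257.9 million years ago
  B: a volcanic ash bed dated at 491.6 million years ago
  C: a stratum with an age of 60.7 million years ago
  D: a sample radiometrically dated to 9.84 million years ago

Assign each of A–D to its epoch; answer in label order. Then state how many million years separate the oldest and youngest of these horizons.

Match each age against the start–end ranges in the excerpt: A = 257.9 Ma → Lopingian (259.51–251.902); B = 491.6 Ma → Furongian (497–485.4); C = 60.7 Ma → Paleocene (66–56); D = 9.84 Ma → Miocene (23.03–5.333).
The largest age is 491.6 Ma and the smallest is 9.84 Ma; their difference is 481.76 Myr.

A — Lopingian; B — Furongian; C — Paleocene; D — Miocene; span 481.76 million years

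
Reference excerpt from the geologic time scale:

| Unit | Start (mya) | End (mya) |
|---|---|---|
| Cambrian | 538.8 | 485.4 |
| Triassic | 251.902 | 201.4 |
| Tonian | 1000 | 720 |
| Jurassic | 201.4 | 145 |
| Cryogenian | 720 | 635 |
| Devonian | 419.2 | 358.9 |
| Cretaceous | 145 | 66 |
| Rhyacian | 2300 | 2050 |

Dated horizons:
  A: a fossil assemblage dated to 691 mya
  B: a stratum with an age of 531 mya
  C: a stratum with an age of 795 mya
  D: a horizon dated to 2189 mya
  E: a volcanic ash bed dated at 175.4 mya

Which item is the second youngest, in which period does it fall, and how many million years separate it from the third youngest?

B, in the Cambrian; 160 million years to A

Sorted youngest-first by Ma: E (175.4), B (531), A (691), C (795), D (2189).
The second youngest is B at 531 Ma, which lies in 538.8–485.4 Ma: the Cambrian.
The third youngest is A at 691 Ma; separation = |531 − 691| = 160 Myr.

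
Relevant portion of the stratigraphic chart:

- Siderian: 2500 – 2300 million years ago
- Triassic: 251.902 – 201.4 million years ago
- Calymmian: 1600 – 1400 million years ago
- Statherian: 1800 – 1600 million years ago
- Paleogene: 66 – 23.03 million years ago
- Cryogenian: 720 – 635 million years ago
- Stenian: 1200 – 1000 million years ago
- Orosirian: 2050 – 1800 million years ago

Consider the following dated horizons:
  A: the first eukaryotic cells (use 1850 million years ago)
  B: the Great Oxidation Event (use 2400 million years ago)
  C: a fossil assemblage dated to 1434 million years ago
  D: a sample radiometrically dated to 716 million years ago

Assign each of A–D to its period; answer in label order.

Match each age against the start–end ranges in the excerpt: A = 1850 Ma → Orosirian (2050–1800); B = 2400 Ma → Siderian (2500–2300); C = 1434 Ma → Calymmian (1600–1400); D = 716 Ma → Cryogenian (720–635).

A — Orosirian; B — Siderian; C — Calymmian; D — Cryogenian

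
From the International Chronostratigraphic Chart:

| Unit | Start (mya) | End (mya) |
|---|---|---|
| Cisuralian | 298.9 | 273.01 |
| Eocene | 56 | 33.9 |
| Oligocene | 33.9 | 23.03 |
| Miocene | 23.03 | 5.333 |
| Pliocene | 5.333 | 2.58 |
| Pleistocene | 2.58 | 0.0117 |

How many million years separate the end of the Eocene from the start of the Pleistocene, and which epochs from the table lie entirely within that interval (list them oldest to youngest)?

End of Eocene = 33.9 Ma; start of Pleistocene = 2.58 Ma.
Gap = 33.9 − 2.58 = 31.32 Myr.
Epochs wholly inside 33.9–2.58 Ma: Oligocene (33.9–23.03), Miocene (23.03–5.333), Pliocene (5.333–2.58).

31.32 million years; Oligocene, Miocene, Pliocene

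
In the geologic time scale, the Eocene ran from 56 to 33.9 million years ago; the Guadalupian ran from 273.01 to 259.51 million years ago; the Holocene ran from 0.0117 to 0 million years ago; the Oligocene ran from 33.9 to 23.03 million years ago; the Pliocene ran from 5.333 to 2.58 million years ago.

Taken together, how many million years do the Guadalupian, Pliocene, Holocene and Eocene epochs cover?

Each duration: Guadalupian = 13.5; Pliocene = 2.753; Holocene = 0.0117; Eocene = 22.1.
Sum: 13.5 + 2.753 + 0.0117 + 22.1 = 38.3647 Myr.

38.3647 million years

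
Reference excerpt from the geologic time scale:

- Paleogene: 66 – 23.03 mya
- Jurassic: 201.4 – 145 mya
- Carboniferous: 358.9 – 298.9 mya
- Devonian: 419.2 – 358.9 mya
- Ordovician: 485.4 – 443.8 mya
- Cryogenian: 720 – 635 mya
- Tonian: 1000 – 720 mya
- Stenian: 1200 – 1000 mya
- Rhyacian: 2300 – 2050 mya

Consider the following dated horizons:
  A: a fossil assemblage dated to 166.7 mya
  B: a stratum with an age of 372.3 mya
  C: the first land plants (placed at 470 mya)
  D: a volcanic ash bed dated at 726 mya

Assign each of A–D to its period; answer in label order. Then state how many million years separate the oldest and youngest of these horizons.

A — Jurassic; B — Devonian; C — Ordovician; D — Tonian; span 559.3 million years

Match each age against the start–end ranges in the excerpt: A = 166.7 Ma → Jurassic (201.4–145); B = 372.3 Ma → Devonian (419.2–358.9); C = 470 Ma → Ordovician (485.4–443.8); D = 726 Ma → Tonian (1000–720).
The largest age is 726 Ma and the smallest is 166.7 Ma; their difference is 559.3 Myr.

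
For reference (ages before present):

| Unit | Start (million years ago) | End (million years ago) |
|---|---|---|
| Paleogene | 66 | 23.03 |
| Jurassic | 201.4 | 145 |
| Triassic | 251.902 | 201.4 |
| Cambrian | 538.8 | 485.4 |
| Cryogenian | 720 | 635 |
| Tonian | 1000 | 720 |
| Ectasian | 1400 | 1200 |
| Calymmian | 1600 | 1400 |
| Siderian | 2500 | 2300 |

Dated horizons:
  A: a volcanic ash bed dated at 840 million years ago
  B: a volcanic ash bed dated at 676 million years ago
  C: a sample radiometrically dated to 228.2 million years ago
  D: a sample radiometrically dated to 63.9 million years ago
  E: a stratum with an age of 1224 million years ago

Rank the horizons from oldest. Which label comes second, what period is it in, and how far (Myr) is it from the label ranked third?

A, in the Tonian; 164 million years to B

Sorted oldest-first by Ma: E (1224), A (840), B (676), C (228.2), D (63.9).
The second oldest is A at 840 Ma, which lies in 1000–720 Ma: the Tonian.
The third oldest is B at 676 Ma; separation = |840 − 676| = 164 Myr.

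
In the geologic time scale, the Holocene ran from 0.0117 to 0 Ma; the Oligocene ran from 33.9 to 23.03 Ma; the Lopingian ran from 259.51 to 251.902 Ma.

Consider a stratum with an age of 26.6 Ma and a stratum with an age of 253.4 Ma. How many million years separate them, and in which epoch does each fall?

Elapsed time: 253.4 − 26.6 = 226.8 Myr.
26.6 Ma lies within 33.9–23.03 Ma: Oligocene.
253.4 Ma lies within 259.51–251.902 Ma: Lopingian.

226.8 million years apart; the first in the Oligocene, the second in the Lopingian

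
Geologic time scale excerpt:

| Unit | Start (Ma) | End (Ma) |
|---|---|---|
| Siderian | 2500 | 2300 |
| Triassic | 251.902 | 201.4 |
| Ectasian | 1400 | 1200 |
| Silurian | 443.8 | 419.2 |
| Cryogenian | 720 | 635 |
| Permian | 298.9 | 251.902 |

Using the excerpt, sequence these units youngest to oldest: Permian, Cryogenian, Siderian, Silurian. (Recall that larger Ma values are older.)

Permian, Silurian, Cryogenian, Siderian

The oldest of these is Siderian (starts 2500 Ma) and the youngest is Permian (ends 251.902 Ma).
In between, by decreasing start age: Cryogenian (720), Silurian (443.8).
Listing youngest first means reversing that sequence.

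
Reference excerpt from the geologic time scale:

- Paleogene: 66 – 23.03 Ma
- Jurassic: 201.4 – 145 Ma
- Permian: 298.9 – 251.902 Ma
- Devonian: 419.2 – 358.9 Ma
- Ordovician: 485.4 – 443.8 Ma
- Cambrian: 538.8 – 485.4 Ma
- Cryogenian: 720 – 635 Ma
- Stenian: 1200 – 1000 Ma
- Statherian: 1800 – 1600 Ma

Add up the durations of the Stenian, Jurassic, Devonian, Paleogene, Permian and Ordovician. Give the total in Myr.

448.268 million years

Duration is start − end for each: (1200 − 1000) + (201.4 − 145) + (419.2 − 358.9) + (66 − 23.03) + (298.9 − 251.902) + (485.4 − 443.8).
That is 200 + 56.4 + 60.3 + 42.97 + 46.998 + 41.6, which totals 448.268 million years.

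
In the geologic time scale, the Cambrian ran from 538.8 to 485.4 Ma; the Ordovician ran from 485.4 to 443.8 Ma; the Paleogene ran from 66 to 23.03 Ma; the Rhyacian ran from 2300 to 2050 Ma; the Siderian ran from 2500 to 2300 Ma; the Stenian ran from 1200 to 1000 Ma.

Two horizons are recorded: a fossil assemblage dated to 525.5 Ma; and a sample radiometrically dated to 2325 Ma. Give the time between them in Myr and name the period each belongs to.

1799.5 million years apart; the first in the Cambrian, the second in the Siderian

Elapsed time: 2325 − 525.5 = 1799.5 Myr.
525.5 Ma lies within 538.8–485.4 Ma: Cambrian.
2325 Ma lies within 2500–2300 Ma: Siderian.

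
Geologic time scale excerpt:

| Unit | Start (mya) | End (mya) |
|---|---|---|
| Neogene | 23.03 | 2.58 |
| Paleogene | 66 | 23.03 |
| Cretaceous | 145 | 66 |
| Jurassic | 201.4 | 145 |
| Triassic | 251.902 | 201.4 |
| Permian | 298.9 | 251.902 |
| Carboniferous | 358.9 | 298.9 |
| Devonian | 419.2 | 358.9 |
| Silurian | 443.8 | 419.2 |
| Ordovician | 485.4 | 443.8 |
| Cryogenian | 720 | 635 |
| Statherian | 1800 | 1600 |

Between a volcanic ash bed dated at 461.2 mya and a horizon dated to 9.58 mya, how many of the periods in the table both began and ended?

461.2 Ma sits inside the Ordovician (485.4–443.8) and 9.58 Ma inside the Neogene (23.03–2.58); neither of those is wholly between the two dates.
The listed periods lying completely between them are Silurian, Devonian, Carboniferous, Permian, Triassic, Jurassic, Cretaceous, Paleogene — 8 in all.

8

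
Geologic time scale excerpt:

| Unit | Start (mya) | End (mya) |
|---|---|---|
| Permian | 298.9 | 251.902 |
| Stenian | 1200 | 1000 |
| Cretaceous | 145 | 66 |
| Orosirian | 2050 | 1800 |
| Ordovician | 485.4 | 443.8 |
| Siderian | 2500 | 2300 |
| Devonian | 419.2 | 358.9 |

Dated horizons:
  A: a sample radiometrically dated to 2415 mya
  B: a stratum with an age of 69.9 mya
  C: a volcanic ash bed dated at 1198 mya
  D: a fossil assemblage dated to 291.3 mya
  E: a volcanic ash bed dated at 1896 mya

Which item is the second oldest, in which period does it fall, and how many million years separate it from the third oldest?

E, in the Orosirian; 698 million years to C

Larger Ma means older, so oldest first: A 2415 > E 1896 > C 1198 > D 291.3 > B 69.9.
Counting 2 along gives E (1896 Ma); the excerpt puts that inside the Orosirian, 2050–1800 Ma.
Next in line is C (1198 Ma), and 1896 − 1198 = 698 Myr.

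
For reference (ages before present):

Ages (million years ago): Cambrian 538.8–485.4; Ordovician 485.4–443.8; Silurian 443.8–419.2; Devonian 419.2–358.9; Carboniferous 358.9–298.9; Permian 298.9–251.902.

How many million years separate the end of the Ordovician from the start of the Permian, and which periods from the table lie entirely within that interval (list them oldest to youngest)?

End of Ordovician = 443.8 Ma; start of Permian = 298.9 Ma.
Gap = 443.8 − 298.9 = 144.9 Myr.
Periods wholly inside 443.8–298.9 Ma: Silurian (443.8–419.2), Devonian (419.2–358.9), Carboniferous (358.9–298.9).

144.9 million years; Silurian, Devonian, Carboniferous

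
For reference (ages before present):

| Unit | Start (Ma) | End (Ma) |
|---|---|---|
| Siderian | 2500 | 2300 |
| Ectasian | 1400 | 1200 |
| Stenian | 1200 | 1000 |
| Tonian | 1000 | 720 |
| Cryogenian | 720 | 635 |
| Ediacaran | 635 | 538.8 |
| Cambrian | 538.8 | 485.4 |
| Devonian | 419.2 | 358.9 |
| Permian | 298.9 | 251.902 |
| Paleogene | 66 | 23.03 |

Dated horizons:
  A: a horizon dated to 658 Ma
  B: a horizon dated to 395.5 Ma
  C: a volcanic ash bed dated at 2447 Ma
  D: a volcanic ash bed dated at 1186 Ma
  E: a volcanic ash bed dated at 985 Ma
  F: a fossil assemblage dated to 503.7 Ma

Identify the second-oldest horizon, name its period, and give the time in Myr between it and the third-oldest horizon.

D, in the Stenian; 201 million years to E

Larger Ma means older, so oldest first: C 2447 > D 1186 > E 985 > A 658 > F 503.7 > B 395.5.
Counting 2 along gives D (1186 Ma); the excerpt puts that inside the Stenian, 1200–1000 Ma.
Next in line is E (985 Ma), and 1186 − 985 = 201 Myr.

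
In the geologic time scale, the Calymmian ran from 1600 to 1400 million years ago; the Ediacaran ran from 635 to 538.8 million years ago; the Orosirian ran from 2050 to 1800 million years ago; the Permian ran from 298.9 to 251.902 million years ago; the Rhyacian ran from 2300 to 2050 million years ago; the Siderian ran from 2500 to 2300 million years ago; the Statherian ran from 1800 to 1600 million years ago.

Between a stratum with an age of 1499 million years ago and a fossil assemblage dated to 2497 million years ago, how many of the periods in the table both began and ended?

3

The older date is 2497 Ma and the younger is 1499 Ma.
Periods with start < 2497 and end > 1499 Ma: Rhyacian (2300–2050), Orosirian (2050–1800), Statherian (1800–1600).
That is 3 complete periods.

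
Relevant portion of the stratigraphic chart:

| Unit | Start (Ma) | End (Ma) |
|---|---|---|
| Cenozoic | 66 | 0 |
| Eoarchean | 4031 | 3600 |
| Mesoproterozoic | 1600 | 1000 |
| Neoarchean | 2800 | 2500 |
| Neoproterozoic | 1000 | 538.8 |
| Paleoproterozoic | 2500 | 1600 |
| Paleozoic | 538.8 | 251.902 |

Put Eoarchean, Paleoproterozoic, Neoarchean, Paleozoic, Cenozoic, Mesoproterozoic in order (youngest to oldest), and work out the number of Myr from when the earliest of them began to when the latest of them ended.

Cenozoic, Paleozoic, Mesoproterozoic, Paleoproterozoic, Neoarchean, Eoarchean; total span 4031 Myr

Start ages (Ma): Eoarchean 4031, Neoarchean 2800, Paleoproterozoic 2500, Mesoproterozoic 1600, Paleozoic 538.8, Cenozoic 66.
Ordered youngest to oldest: Cenozoic, Paleozoic, Mesoproterozoic, Paleoproterozoic, Neoarchean, Eoarchean.
Span = 4031 − 0 = 4031 Myr.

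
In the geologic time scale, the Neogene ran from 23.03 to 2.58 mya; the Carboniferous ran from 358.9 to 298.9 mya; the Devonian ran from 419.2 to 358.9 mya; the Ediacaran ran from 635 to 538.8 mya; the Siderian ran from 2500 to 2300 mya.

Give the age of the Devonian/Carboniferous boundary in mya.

358.9 mya

The Devonian ends and the Carboniferous begins at 358.9 mya.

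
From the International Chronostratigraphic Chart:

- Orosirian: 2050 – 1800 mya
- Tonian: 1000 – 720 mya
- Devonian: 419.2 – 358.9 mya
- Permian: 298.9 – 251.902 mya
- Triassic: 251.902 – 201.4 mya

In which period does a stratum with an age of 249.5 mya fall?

249.5 Ma lies between 251.902 and 201.4 Ma, so it falls in the Triassic.

Triassic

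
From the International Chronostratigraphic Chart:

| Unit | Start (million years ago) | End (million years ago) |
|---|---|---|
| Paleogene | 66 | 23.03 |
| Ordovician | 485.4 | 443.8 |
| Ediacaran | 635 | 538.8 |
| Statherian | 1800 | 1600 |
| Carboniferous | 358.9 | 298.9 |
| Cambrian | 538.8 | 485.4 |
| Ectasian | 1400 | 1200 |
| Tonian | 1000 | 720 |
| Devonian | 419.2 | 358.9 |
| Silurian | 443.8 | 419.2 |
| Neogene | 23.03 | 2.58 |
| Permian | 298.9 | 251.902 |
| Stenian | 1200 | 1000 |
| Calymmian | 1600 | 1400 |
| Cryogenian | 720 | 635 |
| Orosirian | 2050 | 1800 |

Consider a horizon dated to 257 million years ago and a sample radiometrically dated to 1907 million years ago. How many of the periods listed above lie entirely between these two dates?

12

The older date is 1907 Ma and the younger is 257 Ma.
Periods with start < 1907 and end > 257 Ma: Statherian (1800–1600), Calymmian (1600–1400), Ectasian (1400–1200), Stenian (1200–1000), Tonian (1000–720), Cryogenian (720–635), Ediacaran (635–538.8), Cambrian (538.8–485.4), Ordovician (485.4–443.8), Silurian (443.8–419.2), Devonian (419.2–358.9), Carboniferous (358.9–298.9).
That is 12 complete periods.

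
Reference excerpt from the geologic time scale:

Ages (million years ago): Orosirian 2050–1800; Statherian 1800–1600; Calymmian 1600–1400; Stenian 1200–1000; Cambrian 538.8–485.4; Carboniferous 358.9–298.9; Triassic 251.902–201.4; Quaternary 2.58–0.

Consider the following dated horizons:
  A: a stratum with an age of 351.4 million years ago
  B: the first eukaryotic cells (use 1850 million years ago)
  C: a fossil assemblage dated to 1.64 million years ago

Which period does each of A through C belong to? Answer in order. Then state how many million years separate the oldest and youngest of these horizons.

Match each age against the start–end ranges in the excerpt: A = 351.4 Ma → Carboniferous (358.9–298.9); B = 1850 Ma → Orosirian (2050–1800); C = 1.64 Ma → Quaternary (2.58–0).
The largest age is 1850 Ma and the smallest is 1.64 Ma; their difference is 1848.36 Myr.

A — Carboniferous; B — Orosirian; C — Quaternary; span 1848.36 million years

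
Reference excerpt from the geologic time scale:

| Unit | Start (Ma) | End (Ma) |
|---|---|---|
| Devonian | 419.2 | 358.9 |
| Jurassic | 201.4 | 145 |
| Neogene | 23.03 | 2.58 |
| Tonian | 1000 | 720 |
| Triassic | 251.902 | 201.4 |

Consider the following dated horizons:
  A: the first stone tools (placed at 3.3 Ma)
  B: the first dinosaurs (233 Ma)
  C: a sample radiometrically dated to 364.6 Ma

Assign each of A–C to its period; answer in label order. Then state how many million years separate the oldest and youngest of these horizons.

A: 3.3 Ma lies in 23.03–2.58 Ma, so Neogene.
B: 233 Ma lies in 251.902–201.4 Ma, so Triassic.
C: 364.6 Ma lies in 419.2–358.9 Ma, so Devonian.
Oldest = 364.6 Ma, youngest = 3.3 Ma → span 361.3 Myr.

A — Neogene; B — Triassic; C — Devonian; span 361.3 million years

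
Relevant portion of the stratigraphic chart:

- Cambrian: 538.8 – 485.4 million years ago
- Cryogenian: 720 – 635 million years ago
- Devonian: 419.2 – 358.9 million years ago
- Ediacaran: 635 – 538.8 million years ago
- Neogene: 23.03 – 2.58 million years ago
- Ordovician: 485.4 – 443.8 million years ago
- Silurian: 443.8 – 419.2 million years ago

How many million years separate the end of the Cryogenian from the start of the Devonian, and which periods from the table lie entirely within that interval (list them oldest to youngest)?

215.8 million years; Ediacaran, Cambrian, Ordovician, Silurian

End of Cryogenian = 635 Ma; start of Devonian = 419.2 Ma.
Gap = 635 − 419.2 = 215.8 Myr.
Periods wholly inside 635–419.2 Ma: Ediacaran (635–538.8), Cambrian (538.8–485.4), Ordovician (485.4–443.8), Silurian (443.8–419.2).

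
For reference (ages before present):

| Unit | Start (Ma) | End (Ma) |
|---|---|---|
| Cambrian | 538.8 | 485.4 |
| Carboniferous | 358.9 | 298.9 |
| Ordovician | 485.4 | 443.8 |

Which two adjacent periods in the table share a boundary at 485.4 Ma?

The Cambrian ends at 485.4 Ma and the Ordovician begins at 485.4 Ma, so they share that boundary.

Cambrian and Ordovician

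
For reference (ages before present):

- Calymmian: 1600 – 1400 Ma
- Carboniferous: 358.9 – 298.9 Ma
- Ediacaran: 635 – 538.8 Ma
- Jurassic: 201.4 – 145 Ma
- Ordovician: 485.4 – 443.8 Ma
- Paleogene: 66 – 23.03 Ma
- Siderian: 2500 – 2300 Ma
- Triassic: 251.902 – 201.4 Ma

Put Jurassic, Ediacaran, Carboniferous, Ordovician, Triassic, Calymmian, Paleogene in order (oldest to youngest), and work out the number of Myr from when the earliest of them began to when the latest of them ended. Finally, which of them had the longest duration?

Calymmian → Ediacaran → Ordovician → Carboniferous → Triassic → Jurassic → Paleogene; total span 1576.97 Myr; longest is Calymmian

Start ages (Ma): Calymmian 1600, Ediacaran 635, Ordovician 485.4, Carboniferous 358.9, Triassic 251.902, Jurassic 201.4, Paleogene 66.
Ordered oldest to youngest: Calymmian, Ediacaran, Ordovician, Carboniferous, Triassic, Jurassic, Paleogene.
Span = 1600 − 23.03 = 1576.97 Myr.
Durations: Triassic 50.502, Paleogene 42.97, Jurassic 56.4, Calymmian 200, Ordovician 41.6, Carboniferous 60, Ediacaran 96.2 → longest is Calymmian (200 Myr).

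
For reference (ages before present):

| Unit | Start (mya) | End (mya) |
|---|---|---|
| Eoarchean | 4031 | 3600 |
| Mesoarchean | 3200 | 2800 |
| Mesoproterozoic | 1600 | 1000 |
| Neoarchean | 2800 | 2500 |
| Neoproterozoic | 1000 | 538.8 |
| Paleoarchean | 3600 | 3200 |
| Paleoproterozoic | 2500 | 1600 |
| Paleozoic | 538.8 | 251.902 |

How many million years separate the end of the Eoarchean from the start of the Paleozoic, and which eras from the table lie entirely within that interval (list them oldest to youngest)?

3061.2 million years; Paleoarchean, Mesoarchean, Neoarchean, Paleoproterozoic, Mesoproterozoic, Neoproterozoic

The Eoarchean closes at 3600 Ma and the Paleozoic opens at 538.8 Ma, so the interval is 3600 − 538.8 = 3061.2 Myr.
An era fits inside if it starts at or after 3600 Ma and ends at or before 538.8 Ma; oldest first that gives Paleoarchean, Mesoarchean, Neoarchean, Paleoproterozoic, Mesoproterozoic, Neoproterozoic.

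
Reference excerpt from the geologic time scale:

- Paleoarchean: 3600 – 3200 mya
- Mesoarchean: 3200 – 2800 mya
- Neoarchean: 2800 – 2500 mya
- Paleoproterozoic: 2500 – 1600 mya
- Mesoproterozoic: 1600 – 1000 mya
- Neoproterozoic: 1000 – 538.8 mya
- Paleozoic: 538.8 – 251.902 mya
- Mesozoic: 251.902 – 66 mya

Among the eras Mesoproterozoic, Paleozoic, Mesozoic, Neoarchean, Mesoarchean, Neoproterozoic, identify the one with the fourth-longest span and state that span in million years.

Durations: Mesoproterozoic 600; Paleozoic 286.898; Mesozoic 185.902; Neoarchean 300; Mesoarchean 400; Neoproterozoic 461.2 Myr.
Sorted longest-first: Mesoproterozoic (600), Neoproterozoic (461.2), Mesoarchean (400), Neoarchean (300), Paleozoic (286.898), Mesozoic (185.902).
The fourth longest is Neoarchean at 300 Myr.

Neoarchean, 300 million years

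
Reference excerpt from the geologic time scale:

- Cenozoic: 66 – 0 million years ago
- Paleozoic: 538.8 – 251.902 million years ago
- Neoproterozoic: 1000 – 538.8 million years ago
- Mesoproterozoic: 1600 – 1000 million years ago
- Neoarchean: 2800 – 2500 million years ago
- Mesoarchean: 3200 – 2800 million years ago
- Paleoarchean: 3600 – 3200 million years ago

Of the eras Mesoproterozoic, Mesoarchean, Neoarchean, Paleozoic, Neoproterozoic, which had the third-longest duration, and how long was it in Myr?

Durations: Mesoproterozoic 600; Mesoarchean 400; Neoarchean 300; Paleozoic 286.898; Neoproterozoic 461.2 Myr.
Sorted longest-first: Mesoproterozoic (600), Neoproterozoic (461.2), Mesoarchean (400), Neoarchean (300), Paleozoic (286.898).
The third longest is Mesoarchean at 400 Myr.

Mesoarchean, 400 million years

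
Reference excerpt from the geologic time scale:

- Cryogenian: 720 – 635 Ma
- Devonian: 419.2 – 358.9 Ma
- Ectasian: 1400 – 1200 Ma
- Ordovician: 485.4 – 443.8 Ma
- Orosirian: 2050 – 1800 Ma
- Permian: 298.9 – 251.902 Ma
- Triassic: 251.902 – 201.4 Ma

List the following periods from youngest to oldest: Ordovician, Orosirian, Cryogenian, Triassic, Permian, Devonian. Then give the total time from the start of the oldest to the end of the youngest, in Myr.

From the excerpt: Ordovician 485.4–443.8; Orosirian 2050–1800; Cryogenian 720–635; Triassic 251.902–201.4; Permian 298.9–251.902; Devonian 419.2–358.9 (Ma).
Larger Ma is earlier, so the oldest is Orosirian and the youngest is Triassic; youngest to oldest: Triassic, Permian, Devonian, Ordovician, Cryogenian, Orosirian.
Oldest start 2050 minus youngest end 201.4 gives 1848.6 Myr overall.

Triassic, Permian, Devonian, Ordovician, Cryogenian, Orosirian; total span 1848.6 Myr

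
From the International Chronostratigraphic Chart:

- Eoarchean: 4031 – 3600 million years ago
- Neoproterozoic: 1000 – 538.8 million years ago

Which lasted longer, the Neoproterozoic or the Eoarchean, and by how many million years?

Neoproterozoic: 1000 − 538.8 = 461.2 Myr.
Eoarchean: 4031 − 3600 = 431 Myr.
Difference: 461.2 − 431 = 30.2 Myr, so the Neoproterozoic was longer.

Neoproterozoic, by 30.2 million years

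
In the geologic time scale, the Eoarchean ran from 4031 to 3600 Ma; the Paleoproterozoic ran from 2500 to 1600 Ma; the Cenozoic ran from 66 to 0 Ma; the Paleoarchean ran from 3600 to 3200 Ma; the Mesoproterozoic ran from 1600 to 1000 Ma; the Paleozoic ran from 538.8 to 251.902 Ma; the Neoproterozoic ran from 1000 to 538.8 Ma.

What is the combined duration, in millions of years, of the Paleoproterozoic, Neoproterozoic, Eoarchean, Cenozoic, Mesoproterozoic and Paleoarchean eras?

2858.2 million years

Each duration: Paleoproterozoic = 900; Neoproterozoic = 461.2; Eoarchean = 431; Cenozoic = 66; Mesoproterozoic = 600; Paleoarchean = 400.
Sum: 900 + 461.2 + 431 + 66 + 600 + 400 = 2858.2 Myr.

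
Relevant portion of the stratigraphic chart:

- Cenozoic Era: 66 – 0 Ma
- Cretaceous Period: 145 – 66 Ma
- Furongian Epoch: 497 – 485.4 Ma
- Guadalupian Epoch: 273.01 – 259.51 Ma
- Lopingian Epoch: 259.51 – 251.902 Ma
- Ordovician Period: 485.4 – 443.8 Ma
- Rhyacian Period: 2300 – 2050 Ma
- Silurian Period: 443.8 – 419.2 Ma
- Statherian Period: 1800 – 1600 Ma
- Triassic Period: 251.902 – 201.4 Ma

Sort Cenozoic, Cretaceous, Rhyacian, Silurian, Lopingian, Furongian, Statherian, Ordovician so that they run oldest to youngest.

Read off each span (Ma): Cenozoic 66–0; Cretaceous 145–66; Rhyacian 2300–2050; Silurian 443.8–419.2; Lopingian 259.51–251.902; Furongian 497–485.4; Statherian 1800–1600; Ordovician 485.4–443.8.
Larger Ma is older, so oldest→youngest is Rhyacian, Statherian, Furongian, Ordovician, Silurian, Lopingian, Cretaceous, Cenozoic.

Rhyacian → Statherian → Furongian → Ordovician → Silurian → Lopingian → Cretaceous → Cenozoic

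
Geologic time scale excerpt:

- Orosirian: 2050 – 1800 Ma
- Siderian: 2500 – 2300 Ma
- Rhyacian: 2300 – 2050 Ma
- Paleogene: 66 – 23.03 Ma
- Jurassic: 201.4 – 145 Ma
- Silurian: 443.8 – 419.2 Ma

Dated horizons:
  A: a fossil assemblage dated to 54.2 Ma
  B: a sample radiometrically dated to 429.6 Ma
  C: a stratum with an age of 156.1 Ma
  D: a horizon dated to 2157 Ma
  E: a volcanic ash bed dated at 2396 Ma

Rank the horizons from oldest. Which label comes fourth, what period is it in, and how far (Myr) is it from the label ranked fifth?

Sorted oldest-first by Ma: E (2396), D (2157), B (429.6), C (156.1), A (54.2).
The fourth oldest is C at 156.1 Ma, which lies in 201.4–145 Ma: the Jurassic.
The fifth oldest is A at 54.2 Ma; separation = |156.1 − 54.2| = 101.9 Myr.

C, in the Jurassic; 101.9 million years to A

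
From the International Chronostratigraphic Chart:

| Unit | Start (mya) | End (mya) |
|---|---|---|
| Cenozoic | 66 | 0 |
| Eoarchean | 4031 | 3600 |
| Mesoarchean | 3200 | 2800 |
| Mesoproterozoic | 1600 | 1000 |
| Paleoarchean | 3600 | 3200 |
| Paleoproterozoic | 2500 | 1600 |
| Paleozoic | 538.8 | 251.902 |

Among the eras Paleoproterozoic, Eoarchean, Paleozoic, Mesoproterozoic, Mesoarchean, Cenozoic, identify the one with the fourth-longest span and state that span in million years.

Mesoarchean, 400 million years

Durations: Paleoproterozoic 900; Eoarchean 431; Paleozoic 286.898; Mesoproterozoic 600; Mesoarchean 400; Cenozoic 66 Myr.
Sorted longest-first: Paleoproterozoic (900), Mesoproterozoic (600), Eoarchean (431), Mesoarchean (400), Paleozoic (286.898), Cenozoic (66).
The fourth longest is Mesoarchean at 400 Myr.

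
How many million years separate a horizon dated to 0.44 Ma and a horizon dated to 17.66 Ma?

17.22 million years

17.66 − 0.44 = 17.22 million years.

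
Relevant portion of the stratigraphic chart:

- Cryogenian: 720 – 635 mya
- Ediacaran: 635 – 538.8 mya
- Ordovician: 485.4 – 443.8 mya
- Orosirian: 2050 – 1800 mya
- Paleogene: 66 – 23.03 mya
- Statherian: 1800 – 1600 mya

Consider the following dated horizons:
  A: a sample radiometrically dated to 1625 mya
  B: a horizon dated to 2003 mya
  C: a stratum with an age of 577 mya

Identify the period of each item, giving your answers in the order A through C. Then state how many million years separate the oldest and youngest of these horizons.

A: 1625 Ma lies in 1800–1600 Ma, so Statherian.
B: 2003 Ma lies in 2050–1800 Ma, so Orosirian.
C: 577 Ma lies in 635–538.8 Ma, so Ediacaran.
Oldest = 2003 Ma, youngest = 577 Ma → span 1426 Myr.

A — Statherian; B — Orosirian; C — Ediacaran; span 1426 million years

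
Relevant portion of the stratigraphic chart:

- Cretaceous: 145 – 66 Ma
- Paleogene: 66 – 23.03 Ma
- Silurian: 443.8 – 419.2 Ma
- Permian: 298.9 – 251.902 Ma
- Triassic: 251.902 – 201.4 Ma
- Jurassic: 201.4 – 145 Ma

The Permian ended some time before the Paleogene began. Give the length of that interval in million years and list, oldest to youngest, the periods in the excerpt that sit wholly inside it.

185.902 million years; Triassic, Jurassic, Cretaceous

End of Permian = 251.902 Ma; start of Paleogene = 66 Ma.
Gap = 251.902 − 66 = 185.902 Myr.
Periods wholly inside 251.902–66 Ma: Triassic (251.902–201.4), Jurassic (201.4–145), Cretaceous (145–66).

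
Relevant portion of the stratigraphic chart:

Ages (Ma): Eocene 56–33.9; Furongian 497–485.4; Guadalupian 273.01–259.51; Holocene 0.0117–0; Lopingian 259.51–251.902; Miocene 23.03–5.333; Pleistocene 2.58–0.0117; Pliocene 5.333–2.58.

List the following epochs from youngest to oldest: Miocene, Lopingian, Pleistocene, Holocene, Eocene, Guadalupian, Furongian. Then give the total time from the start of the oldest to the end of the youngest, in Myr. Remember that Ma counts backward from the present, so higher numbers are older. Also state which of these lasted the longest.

From the excerpt: Miocene 23.03–5.333; Lopingian 259.51–251.902; Pleistocene 2.58–0.0117; Holocene 0.0117–0; Eocene 56–33.9; Guadalupian 273.01–259.51; Furongian 497–485.4 (Ma).
Larger Ma is earlier, so the oldest is Furongian and the youngest is Holocene; youngest to oldest: Holocene, Pleistocene, Miocene, Eocene, Lopingian, Guadalupian, Furongian.
Oldest start 497 minus youngest end 0 gives 497 Myr overall.
Individual lengths (start − end): Guadalupian 13.5; Pleistocene 2.5683; Lopingian 7.608; Furongian 11.6; Miocene 17.697; Eocene 22.1; Holocene 0.0117. The largest is Eocene at 22.1 Myr.

Holocene → Pleistocene → Miocene → Eocene → Lopingian → Guadalupian → Furongian; total span 497 Myr; longest is Eocene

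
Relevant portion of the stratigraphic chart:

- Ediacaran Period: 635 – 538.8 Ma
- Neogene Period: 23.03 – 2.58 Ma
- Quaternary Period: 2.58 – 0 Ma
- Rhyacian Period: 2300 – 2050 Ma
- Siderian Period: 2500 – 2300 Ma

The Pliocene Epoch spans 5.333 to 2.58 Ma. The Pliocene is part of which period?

The Pliocene (5.333–2.58 Ma) lies entirely within 23.03–2.58 Ma, the Neogene Period.

Neogene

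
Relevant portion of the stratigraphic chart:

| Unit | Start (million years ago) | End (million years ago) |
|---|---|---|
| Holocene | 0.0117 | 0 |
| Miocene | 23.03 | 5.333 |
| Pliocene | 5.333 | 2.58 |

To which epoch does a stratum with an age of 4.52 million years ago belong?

4.52 Ma lies between 5.333 and 2.58 Ma, so it falls in the Pliocene.

Pliocene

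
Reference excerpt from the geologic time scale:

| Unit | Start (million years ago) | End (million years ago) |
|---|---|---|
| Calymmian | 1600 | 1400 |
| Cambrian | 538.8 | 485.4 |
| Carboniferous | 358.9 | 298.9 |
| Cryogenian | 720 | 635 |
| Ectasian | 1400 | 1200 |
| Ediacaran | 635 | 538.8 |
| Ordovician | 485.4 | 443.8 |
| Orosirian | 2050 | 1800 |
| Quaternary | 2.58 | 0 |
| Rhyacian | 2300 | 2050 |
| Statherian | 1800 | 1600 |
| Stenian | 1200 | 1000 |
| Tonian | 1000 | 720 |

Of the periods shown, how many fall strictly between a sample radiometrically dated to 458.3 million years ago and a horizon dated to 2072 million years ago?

9

2072 Ma sits inside the Rhyacian (2300–2050) and 458.3 Ma inside the Ordovician (485.4–443.8); neither of those is wholly between the two dates.
The listed periods lying completely between them are Orosirian, Statherian, Calymmian, Ectasian, Stenian, Tonian, Cryogenian, Ediacaran, Cambrian — 9 in all.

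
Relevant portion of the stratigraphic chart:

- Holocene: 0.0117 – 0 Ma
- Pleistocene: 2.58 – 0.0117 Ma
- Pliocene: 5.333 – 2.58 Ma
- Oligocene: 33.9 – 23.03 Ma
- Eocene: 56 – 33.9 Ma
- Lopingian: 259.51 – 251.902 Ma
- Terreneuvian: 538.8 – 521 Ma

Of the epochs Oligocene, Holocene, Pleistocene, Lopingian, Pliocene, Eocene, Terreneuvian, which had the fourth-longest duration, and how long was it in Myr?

Lopingian, 7.608 million years

Start − end for each: Oligocene 33.9 − 23.03 = 10.87; Holocene 0.0117 − 0 = 0.0117; Pleistocene 2.58 − 0.0117 = 2.5683; Lopingian 259.51 − 251.902 = 7.608; Pliocene 5.333 − 2.58 = 2.753; Eocene 56 − 33.9 = 22.1; Terreneuvian 538.8 − 521 = 17.8.
Ranking these from longest: Eocene > Terreneuvian > Oligocene > Lopingian > Pliocene > Pleistocene > Holocene.
Position 4 in that ranking is Lopingian, which lasted 7.608 Myr.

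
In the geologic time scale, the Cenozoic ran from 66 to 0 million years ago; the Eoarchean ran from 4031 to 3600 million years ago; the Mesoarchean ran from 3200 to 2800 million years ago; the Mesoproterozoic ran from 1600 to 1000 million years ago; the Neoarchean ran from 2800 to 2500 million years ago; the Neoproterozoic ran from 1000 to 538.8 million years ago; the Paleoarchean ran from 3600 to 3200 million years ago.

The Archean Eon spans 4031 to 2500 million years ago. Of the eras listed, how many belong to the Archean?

4

Eras inside 4031–2500 Ma: Eoarchean, Paleoarchean, Mesoarchean, Neoarchean — 4 in total.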